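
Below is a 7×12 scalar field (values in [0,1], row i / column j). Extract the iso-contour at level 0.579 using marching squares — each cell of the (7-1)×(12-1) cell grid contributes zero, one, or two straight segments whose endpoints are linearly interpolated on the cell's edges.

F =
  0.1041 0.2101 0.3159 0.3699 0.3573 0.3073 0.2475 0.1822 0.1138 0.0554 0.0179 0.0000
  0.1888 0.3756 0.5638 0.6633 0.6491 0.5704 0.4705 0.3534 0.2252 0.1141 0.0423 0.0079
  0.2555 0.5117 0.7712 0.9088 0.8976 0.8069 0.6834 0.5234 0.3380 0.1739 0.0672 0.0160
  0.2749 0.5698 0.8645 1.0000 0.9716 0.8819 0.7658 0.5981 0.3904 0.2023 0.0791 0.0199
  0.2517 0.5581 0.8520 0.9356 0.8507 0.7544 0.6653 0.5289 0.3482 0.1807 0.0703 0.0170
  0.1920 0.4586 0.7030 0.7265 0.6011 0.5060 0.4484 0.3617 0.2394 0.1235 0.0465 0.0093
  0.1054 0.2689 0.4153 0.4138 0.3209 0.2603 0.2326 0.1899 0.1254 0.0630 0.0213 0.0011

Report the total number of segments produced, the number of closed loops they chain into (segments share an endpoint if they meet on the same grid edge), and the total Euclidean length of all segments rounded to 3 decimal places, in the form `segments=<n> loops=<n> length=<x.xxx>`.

cell (0,2): code 0100 → (0.713,3.000)–(1.000,2.153)
cell (0,3): code 1100 → (0.760,4.000)–(0.713,3.000)
cell (0,4): code 1000 → (1.000,4.891)–(0.760,4.000)
cell (1,1): code 0100 → (1.073,2.000)–(2.000,1.259)
cell (1,2): code 1110 → (1.000,2.153)–(1.073,2.000)
cell (1,4): code 1101 → (1.036,5.000)–(1.000,4.891)
cell (1,5): code 1100 → (1.510,6.000)–(1.036,5.000)
cell (1,6): code 1000 → (2.000,6.652)–(1.510,6.000)
cell (2,1): code 0110 → (2.000,1.259)–(3.000,1.031)
cell (2,6): code 1101 → (2.744,7.000)–(2.000,6.652)
cell (2,7): code 1000 → (3.000,7.092)–(2.744,7.000)
cell (3,1): code 0110 → (3.000,1.031)–(4.000,1.071)
cell (3,6): code 1011 → (4.000,6.633)–(3.276,7.000)
cell (3,7): code 0001 → (3.276,7.000)–(3.000,7.092)
cell (4,1): code 0110 → (4.000,1.071)–(5.000,1.493)
cell (4,4): code 1011 → (5.000,4.232)–(4.706,5.000)
cell (4,5): code 0011 → (4.706,5.000)–(4.398,6.000)
cell (4,6): code 0001 → (4.398,6.000)–(4.000,6.633)
cell (5,1): code 0010 → (5.000,1.493)–(5.431,2.000)
cell (5,2): code 0011 → (5.431,2.000)–(5.472,3.000)
cell (5,3): code 0011 → (5.472,3.000)–(5.079,4.000)
cell (5,4): code 0001 → (5.079,4.000)–(5.000,4.232)
total: 22 segments, chained into 1 closed loop(s), length Σ = 17.121512

segments=22 loops=1 length=17.122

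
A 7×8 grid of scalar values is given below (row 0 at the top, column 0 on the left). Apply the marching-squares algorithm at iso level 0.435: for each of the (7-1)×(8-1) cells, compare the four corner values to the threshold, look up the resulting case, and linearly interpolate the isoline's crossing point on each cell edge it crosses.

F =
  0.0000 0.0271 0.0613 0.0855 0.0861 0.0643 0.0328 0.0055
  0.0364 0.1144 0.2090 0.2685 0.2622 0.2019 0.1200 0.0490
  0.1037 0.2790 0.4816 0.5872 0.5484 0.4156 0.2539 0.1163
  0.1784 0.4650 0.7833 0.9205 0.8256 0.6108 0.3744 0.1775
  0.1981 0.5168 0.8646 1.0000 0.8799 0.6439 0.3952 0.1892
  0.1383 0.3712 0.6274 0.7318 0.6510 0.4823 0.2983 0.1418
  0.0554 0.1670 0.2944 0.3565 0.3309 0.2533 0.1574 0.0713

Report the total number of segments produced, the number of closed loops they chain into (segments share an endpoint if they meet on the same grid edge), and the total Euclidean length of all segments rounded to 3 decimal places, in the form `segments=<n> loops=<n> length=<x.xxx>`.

segments=18 loops=1 length=14.659

cell (1,1): code 0100 → (1.829,2.000)–(2.000,1.770)
cell (1,2): code 1100 → (1.522,3.000)–(1.829,2.000)
cell (1,3): code 1100 → (1.604,4.000)–(1.522,3.000)
cell (1,4): code 1000 → (2.000,4.854)–(1.604,4.000)
cell (2,0): code 0100 → (2.839,1.000)–(3.000,0.895)
cell (2,1): code 1110 → (2.000,1.770)–(2.839,1.000)
cell (2,4): code 1101 → (2.099,5.000)–(2.000,4.854)
cell (2,5): code 1000 → (3.000,5.744)–(2.099,5.000)
cell (3,0): code 0110 → (3.000,0.895)–(4.000,0.743)
cell (3,5): code 1001 → (4.000,5.840)–(3.000,5.744)
cell (4,0): code 0010 → (4.000,0.743)–(4.562,1.000)
cell (4,1): code 0111 → (4.562,1.000)–(5.000,1.249)
cell (4,5): code 1001 → (5.000,5.257)–(4.000,5.840)
cell (5,1): code 0010 → (5.000,1.249)–(5.578,2.000)
cell (5,2): code 0011 → (5.578,2.000)–(5.791,3.000)
cell (5,3): code 0011 → (5.791,3.000)–(5.675,4.000)
cell (5,4): code 0011 → (5.675,4.000)–(5.207,5.000)
cell (5,5): code 0001 → (5.207,5.000)–(5.000,5.257)
total: 18 segments, chained into 1 closed loop(s), length Σ = 14.658589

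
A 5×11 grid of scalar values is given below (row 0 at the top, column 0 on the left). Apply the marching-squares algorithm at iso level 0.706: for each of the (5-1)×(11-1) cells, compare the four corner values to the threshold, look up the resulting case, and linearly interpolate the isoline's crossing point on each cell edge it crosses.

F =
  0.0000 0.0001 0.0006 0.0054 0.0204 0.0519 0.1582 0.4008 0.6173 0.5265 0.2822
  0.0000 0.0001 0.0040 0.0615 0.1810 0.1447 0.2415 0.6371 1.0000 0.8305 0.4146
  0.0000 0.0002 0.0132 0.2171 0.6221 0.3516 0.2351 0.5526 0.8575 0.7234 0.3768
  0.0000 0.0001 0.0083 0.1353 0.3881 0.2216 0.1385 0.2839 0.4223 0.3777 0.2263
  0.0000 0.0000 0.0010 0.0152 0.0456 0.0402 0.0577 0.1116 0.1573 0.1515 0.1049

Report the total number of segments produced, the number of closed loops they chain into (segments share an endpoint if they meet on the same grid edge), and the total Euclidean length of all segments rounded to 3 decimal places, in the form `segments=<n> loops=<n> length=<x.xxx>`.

cell (0,7): code 0100 → (0.232,8.000)–(1.000,7.190)
cell (0,8): code 1100 → (0.590,9.000)–(0.232,8.000)
cell (0,9): code 1000 → (1.000,9.299)–(0.590,9.000)
cell (1,7): code 0110 → (1.000,7.190)–(2.000,7.503)
cell (1,9): code 1001 → (2.000,9.050)–(1.000,9.299)
cell (2,7): code 0010 → (2.000,7.503)–(2.348,8.000)
cell (2,8): code 0011 → (2.348,8.000)–(2.050,9.000)
cell (2,9): code 0001 → (2.050,9.000)–(2.000,9.050)
total: 8 segments, chained into 1 closed loop(s), length Σ = 6.485796

segments=8 loops=1 length=6.486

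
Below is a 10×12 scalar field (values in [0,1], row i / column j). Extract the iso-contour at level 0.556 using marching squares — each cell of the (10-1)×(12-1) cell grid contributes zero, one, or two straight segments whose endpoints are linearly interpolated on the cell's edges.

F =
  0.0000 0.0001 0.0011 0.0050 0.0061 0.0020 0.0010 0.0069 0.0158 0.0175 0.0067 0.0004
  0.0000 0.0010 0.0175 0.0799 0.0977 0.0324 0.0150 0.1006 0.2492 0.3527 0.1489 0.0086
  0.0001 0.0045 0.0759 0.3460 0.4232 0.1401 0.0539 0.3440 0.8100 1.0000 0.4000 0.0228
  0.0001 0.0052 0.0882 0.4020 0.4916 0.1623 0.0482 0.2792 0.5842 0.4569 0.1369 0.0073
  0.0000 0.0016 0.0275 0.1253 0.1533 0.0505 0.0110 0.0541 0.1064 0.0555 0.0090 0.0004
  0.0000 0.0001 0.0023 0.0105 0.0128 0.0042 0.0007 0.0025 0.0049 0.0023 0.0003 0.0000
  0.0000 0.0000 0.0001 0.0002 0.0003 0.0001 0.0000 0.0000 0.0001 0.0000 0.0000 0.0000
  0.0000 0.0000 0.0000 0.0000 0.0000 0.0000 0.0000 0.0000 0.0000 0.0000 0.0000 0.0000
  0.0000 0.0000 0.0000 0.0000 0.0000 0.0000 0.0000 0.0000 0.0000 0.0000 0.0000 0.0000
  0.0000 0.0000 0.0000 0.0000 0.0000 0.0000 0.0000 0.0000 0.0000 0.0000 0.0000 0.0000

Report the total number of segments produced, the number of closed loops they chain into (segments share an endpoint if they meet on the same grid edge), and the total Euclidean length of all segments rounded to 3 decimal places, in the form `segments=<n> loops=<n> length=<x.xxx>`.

cell (1,7): code 0100 → (1.547,8.000)–(2.000,7.455)
cell (1,8): code 1100 → (1.314,9.000)–(1.547,8.000)
cell (1,9): code 1000 → (2.000,9.740)–(1.314,9.000)
cell (2,7): code 0110 → (2.000,7.455)–(3.000,7.908)
cell (2,8): code 1011 → (3.000,8.222)–(2.818,9.000)
cell (2,9): code 0001 → (2.818,9.000)–(2.000,9.740)
cell (3,7): code 0010 → (3.000,7.908)–(3.059,8.000)
cell (3,8): code 0001 → (3.059,8.000)–(3.000,8.222)
total: 8 segments, chained into 1 closed loop(s), length Σ = 6.083357

segments=8 loops=1 length=6.083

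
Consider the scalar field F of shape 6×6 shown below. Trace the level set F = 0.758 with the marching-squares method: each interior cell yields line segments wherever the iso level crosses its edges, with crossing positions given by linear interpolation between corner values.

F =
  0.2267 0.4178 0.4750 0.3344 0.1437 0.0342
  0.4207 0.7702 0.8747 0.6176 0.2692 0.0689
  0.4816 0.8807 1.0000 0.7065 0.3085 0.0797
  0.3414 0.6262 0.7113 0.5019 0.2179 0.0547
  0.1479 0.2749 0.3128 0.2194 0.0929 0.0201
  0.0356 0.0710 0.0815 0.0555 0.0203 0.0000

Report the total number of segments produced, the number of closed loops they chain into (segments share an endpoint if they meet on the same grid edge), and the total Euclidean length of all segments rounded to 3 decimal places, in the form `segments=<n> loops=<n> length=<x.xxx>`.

cell (0,0): code 0100 → (0.965,1.000)–(1.000,0.965)
cell (0,1): code 1100 → (0.708,2.000)–(0.965,1.000)
cell (0,2): code 1000 → (1.000,2.454)–(0.708,2.000)
cell (1,0): code 0110 → (1.000,0.965)–(2.000,0.693)
cell (1,2): code 1001 → (2.000,2.825)–(1.000,2.454)
cell (2,0): code 0010 → (2.000,0.693)–(2.482,1.000)
cell (2,1): code 0011 → (2.482,1.000)–(2.838,2.000)
cell (2,2): code 0001 → (2.838,2.000)–(2.000,2.825)
total: 8 segments, chained into 1 closed loop(s), length Σ = 6.533514

segments=8 loops=1 length=6.534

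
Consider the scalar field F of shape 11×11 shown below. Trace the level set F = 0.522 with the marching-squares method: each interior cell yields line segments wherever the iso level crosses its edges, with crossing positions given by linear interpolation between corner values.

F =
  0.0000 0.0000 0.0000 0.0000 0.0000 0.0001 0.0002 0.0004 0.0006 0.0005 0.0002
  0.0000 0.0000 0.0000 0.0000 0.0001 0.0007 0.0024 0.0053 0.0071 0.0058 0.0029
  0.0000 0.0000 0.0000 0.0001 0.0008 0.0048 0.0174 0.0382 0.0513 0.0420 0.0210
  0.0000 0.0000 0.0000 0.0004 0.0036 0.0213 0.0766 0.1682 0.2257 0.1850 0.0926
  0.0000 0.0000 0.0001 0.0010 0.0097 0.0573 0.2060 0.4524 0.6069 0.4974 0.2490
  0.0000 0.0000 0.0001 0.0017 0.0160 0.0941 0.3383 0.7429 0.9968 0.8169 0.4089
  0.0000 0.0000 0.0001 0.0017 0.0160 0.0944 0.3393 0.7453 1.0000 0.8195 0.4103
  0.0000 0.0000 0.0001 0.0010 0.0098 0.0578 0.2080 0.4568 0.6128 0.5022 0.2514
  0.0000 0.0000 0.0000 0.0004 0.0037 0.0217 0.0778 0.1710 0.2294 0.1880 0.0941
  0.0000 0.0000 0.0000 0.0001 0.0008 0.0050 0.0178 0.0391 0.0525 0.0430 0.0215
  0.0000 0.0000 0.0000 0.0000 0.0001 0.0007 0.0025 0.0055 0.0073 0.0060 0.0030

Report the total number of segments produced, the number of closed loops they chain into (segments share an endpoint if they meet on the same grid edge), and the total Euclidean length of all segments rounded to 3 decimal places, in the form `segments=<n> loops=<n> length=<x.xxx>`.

segments=14 loops=1 length=10.539

cell (3,7): code 0100 → (3.777,8.000)–(4.000,7.450)
cell (3,8): code 1000 → (4.000,8.775)–(3.777,8.000)
cell (4,6): code 0100 → (4.240,7.000)–(5.000,6.454)
cell (4,7): code 1110 → (4.000,7.450)–(4.240,7.000)
cell (4,8): code 1101 → (4.077,9.000)–(4.000,8.775)
cell (4,9): code 1000 → (5.000,9.723)–(4.077,9.000)
cell (5,6): code 0110 → (5.000,6.454)–(6.000,6.450)
cell (5,9): code 1001 → (6.000,9.727)–(5.000,9.723)
cell (6,6): code 0010 → (6.000,6.450)–(6.774,7.000)
cell (6,7): code 0111 → (6.774,7.000)–(7.000,7.418)
cell (6,8): code 1011 → (7.000,8.821)–(6.938,9.000)
cell (6,9): code 0001 → (6.938,9.000)–(6.000,9.727)
cell (7,7): code 0010 → (7.000,7.418)–(7.237,8.000)
cell (7,8): code 0001 → (7.237,8.000)–(7.000,8.821)
total: 14 segments, chained into 1 closed loop(s), length Σ = 10.539348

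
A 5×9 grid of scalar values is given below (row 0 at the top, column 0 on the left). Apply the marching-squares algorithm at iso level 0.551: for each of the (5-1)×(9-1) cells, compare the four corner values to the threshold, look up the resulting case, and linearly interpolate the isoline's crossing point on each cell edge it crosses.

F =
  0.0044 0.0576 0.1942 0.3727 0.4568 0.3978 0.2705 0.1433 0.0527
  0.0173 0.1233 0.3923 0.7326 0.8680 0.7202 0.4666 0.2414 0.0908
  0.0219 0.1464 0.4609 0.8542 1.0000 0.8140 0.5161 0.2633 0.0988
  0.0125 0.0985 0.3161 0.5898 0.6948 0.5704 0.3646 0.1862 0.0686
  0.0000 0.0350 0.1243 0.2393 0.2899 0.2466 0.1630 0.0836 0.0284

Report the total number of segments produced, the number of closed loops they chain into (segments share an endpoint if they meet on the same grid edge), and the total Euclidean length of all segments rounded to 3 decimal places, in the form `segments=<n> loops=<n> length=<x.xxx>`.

segments=12 loops=1 length=10.517

cell (0,2): code 0100 → (0.495,3.000)–(1.000,2.466)
cell (0,3): code 1100 → (0.229,4.000)–(0.495,3.000)
cell (0,4): code 1100 → (0.475,5.000)–(0.229,4.000)
cell (0,5): code 1000 → (1.000,5.667)–(0.475,5.000)
cell (1,2): code 0110 → (1.000,2.466)–(2.000,2.229)
cell (1,5): code 1001 → (2.000,5.883)–(1.000,5.667)
cell (2,2): code 0110 → (2.000,2.229)–(3.000,2.858)
cell (2,5): code 1001 → (3.000,5.094)–(2.000,5.883)
cell (3,2): code 0010 → (3.000,2.858)–(3.111,3.000)
cell (3,3): code 0011 → (3.111,3.000)–(3.355,4.000)
cell (3,4): code 0011 → (3.355,4.000)–(3.060,5.000)
cell (3,5): code 0001 → (3.060,5.000)–(3.000,5.094)
total: 12 segments, chained into 1 closed loop(s), length Σ = 10.517391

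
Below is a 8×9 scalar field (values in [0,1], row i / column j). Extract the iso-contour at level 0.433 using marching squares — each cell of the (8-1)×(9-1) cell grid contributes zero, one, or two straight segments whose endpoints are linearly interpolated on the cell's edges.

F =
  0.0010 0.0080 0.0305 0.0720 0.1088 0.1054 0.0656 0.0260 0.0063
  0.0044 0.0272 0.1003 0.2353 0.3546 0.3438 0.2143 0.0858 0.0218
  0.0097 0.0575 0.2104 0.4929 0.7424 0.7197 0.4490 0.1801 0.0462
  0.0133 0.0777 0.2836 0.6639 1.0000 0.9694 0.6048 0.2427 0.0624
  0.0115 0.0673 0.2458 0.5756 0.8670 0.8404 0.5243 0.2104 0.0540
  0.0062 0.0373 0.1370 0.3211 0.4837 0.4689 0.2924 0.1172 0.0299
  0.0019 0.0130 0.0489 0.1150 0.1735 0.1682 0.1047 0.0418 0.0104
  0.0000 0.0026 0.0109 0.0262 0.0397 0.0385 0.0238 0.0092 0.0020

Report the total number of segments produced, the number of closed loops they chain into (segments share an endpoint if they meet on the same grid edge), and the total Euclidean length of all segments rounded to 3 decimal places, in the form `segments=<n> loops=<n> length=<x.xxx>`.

cell (1,2): code 0100 → (1.767,3.000)–(2.000,2.788)
cell (1,3): code 1100 → (1.202,4.000)–(1.767,3.000)
cell (1,4): code 1100 → (1.237,5.000)–(1.202,4.000)
cell (1,5): code 1100 → (1.932,6.000)–(1.237,5.000)
cell (1,6): code 1000 → (2.000,6.060)–(1.932,6.000)
cell (2,2): code 0110 → (2.000,2.788)–(3.000,2.393)
cell (2,6): code 1001 → (3.000,6.474)–(2.000,6.060)
cell (3,2): code 0110 → (3.000,2.393)–(4.000,2.568)
cell (3,6): code 1001 → (4.000,6.291)–(3.000,6.474)
cell (4,2): code 0010 → (4.000,2.568)–(4.560,3.000)
cell (4,3): code 0111 → (4.560,3.000)–(5.000,3.688)
cell (4,5): code 1011 → (5.000,5.203)–(4.394,6.000)
cell (4,6): code 0001 → (4.394,6.000)–(4.000,6.291)
cell (5,3): code 0010 → (5.000,3.688)–(5.163,4.000)
cell (5,4): code 0011 → (5.163,4.000)–(5.119,5.000)
cell (5,5): code 0001 → (5.119,5.000)–(5.000,5.203)
total: 16 segments, chained into 1 closed loop(s), length Σ = 12.565669

segments=16 loops=1 length=12.566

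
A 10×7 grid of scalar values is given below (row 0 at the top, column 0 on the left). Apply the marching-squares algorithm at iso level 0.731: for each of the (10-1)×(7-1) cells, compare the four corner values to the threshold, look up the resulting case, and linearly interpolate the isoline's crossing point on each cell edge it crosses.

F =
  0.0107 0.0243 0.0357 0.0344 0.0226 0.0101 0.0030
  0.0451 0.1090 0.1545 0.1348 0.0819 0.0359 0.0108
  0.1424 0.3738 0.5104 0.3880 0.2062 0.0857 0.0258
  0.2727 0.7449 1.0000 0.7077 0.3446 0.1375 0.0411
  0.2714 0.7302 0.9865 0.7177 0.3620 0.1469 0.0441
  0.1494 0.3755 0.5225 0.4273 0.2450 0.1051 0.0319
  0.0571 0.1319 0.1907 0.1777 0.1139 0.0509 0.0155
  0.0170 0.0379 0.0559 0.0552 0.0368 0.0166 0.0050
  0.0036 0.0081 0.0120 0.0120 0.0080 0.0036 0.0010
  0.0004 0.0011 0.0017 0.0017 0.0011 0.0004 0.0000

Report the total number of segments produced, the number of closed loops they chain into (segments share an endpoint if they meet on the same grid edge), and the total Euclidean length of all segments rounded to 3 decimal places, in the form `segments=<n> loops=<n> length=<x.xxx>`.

segments=8 loops=1 length=6.481

cell (2,0): code 0100 → (2.963,1.000)–(3.000,0.971)
cell (2,1): code 1100 → (2.451,2.000)–(2.963,1.000)
cell (2,2): code 1000 → (3.000,2.920)–(2.451,2.000)
cell (3,0): code 0010 → (3.000,0.971)–(3.946,1.000)
cell (3,1): code 0111 → (3.946,1.000)–(4.000,1.003)
cell (3,2): code 1001 → (4.000,2.951)–(3.000,2.920)
cell (4,1): code 0010 → (4.000,1.003)–(4.551,2.000)
cell (4,2): code 0001 → (4.551,2.000)–(4.000,2.951)
total: 8 segments, chained into 1 closed loop(s), length Σ = 6.481253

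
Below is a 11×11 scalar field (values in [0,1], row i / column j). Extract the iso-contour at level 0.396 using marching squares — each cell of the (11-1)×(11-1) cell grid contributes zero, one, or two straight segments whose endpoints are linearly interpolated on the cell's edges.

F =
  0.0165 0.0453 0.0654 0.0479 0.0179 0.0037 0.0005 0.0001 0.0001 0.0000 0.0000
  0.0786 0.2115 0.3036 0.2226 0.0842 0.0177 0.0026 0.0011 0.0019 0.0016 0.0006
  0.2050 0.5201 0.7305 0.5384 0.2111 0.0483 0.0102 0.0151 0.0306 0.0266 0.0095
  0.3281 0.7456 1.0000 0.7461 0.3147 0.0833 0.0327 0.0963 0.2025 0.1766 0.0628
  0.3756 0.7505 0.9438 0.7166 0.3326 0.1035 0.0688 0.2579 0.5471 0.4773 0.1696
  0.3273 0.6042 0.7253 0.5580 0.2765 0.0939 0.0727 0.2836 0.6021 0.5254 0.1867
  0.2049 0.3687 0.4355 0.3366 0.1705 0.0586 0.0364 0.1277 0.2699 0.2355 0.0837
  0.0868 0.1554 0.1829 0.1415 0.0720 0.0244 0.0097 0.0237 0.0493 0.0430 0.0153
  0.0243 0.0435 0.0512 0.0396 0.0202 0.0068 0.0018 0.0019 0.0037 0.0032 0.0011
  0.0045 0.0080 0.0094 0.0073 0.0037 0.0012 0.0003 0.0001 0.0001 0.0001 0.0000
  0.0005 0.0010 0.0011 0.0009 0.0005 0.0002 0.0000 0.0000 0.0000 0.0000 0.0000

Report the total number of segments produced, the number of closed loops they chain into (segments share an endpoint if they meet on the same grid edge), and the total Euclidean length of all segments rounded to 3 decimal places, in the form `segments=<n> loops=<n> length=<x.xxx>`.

cell (1,0): code 0100 → (1.598,1.000)–(2.000,0.606)
cell (1,1): code 1100 → (1.216,2.000)–(1.598,1.000)
cell (1,2): code 1100 → (1.549,3.000)–(1.216,2.000)
cell (1,3): code 1000 → (2.000,3.435)–(1.549,3.000)
cell (2,0): code 0110 → (2.000,0.606)–(3.000,0.163)
cell (2,3): code 1001 → (3.000,3.812)–(2.000,3.435)
cell (3,0): code 0110 → (3.000,0.163)–(4.000,0.054)
cell (3,3): code 1001 → (4.000,3.835)–(3.000,3.812)
cell (3,7): code 0100 → (3.562,8.000)–(4.000,7.478)
cell (3,8): code 1100 → (3.730,9.000)–(3.562,8.000)
cell (3,9): code 1000 → (4.000,9.264)–(3.730,9.000)
cell (4,0): code 0110 → (4.000,0.054)–(5.000,0.248)
cell (4,3): code 1001 → (5.000,3.575)–(4.000,3.835)
cell (4,7): code 0110 → (4.000,7.478)–(5.000,7.353)
cell (4,9): code 1001 → (5.000,9.382)–(4.000,9.264)
cell (5,0): code 0010 → (5.000,0.248)–(5.884,1.000)
cell (5,1): code 0111 → (5.884,1.000)–(6.000,1.409)
cell (5,2): code 1011 → (6.000,2.399)–(5.732,3.000)
cell (5,3): code 0001 → (5.732,3.000)–(5.000,3.575)
cell (5,7): code 0010 → (5.000,7.353)–(5.620,8.000)
cell (5,8): code 0011 → (5.620,8.000)–(5.446,9.000)
cell (5,9): code 0001 → (5.446,9.000)–(5.000,9.382)
cell (6,1): code 0010 → (6.000,1.409)–(6.156,2.000)
cell (6,2): code 0001 → (6.156,2.000)–(6.000,2.399)
total: 24 segments, chained into 2 closed loop(s), length Σ = 20.336357

segments=24 loops=2 length=20.336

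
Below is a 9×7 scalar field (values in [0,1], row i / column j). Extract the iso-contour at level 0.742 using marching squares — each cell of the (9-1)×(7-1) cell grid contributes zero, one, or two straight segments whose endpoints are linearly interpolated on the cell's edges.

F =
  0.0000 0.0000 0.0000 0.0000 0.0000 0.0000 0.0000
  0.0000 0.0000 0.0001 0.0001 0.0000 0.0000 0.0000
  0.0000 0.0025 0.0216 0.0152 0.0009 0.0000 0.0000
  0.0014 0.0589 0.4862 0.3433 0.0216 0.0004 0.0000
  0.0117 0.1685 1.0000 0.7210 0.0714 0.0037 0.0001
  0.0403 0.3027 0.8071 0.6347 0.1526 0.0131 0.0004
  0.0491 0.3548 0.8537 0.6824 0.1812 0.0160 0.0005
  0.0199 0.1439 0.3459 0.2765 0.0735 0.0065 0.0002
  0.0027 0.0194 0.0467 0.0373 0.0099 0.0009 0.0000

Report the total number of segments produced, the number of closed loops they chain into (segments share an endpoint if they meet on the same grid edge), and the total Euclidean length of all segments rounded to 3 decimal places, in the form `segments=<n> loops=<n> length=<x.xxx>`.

cell (3,1): code 0100 → (3.498,2.000)–(4.000,1.690)
cell (3,2): code 1000 → (4.000,2.925)–(3.498,2.000)
cell (4,1): code 0110 → (4.000,1.690)–(5.000,1.871)
cell (4,2): code 1001 → (5.000,2.378)–(4.000,2.925)
cell (5,1): code 0110 → (5.000,1.871)–(6.000,1.776)
cell (5,2): code 1001 → (6.000,2.652)–(5.000,2.378)
cell (6,1): code 0010 → (6.000,1.776)–(6.220,2.000)
cell (6,2): code 0001 → (6.220,2.000)–(6.000,2.652)
total: 8 segments, chained into 1 closed loop(s), length Σ = 6.842228

segments=8 loops=1 length=6.842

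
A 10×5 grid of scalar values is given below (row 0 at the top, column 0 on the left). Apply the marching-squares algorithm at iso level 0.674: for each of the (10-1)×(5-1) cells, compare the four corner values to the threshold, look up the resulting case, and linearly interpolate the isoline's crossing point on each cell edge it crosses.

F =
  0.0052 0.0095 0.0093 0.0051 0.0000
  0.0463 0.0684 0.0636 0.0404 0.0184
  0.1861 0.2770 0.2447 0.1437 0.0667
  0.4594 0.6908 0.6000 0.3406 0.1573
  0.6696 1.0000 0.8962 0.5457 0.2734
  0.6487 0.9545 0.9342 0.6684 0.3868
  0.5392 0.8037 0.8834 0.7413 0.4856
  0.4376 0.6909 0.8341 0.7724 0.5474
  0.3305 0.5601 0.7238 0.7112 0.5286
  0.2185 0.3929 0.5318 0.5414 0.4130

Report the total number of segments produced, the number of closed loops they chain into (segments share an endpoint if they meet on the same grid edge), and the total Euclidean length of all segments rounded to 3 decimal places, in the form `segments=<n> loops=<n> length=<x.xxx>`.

cell (2,0): code 0100 → (2.959,1.000)–(3.000,0.927)
cell (2,1): code 1000 → (3.000,1.185)–(2.959,1.000)
cell (3,0): code 0110 → (3.000,0.927)–(4.000,0.013)
cell (3,1): code 1101 → (3.250,2.000)–(3.000,1.185)
cell (3,2): code 1000 → (4.000,2.634)–(3.250,2.000)
cell (4,0): code 0110 → (4.000,0.013)–(5.000,0.083)
cell (4,2): code 1001 → (5.000,2.979)–(4.000,2.634)
cell (5,0): code 0110 → (5.000,0.083)–(6.000,0.510)
cell (5,2): code 1101 → (5.077,3.000)–(5.000,2.979)
cell (5,3): code 1000 → (6.000,3.263)–(5.077,3.000)
cell (6,0): code 0110 → (6.000,0.510)–(7.000,0.933)
cell (6,3): code 1001 → (7.000,3.437)–(6.000,3.263)
cell (7,0): code 0010 → (7.000,0.933)–(7.129,1.000)
cell (7,1): code 0111 → (7.129,1.000)–(8.000,1.696)
cell (7,3): code 1001 → (8.000,3.204)–(7.000,3.437)
cell (8,1): code 0010 → (8.000,1.696)–(8.259,2.000)
cell (8,2): code 0011 → (8.259,2.000)–(8.219,3.000)
cell (8,3): code 0001 → (8.219,3.000)–(8.000,3.204)
total: 18 segments, chained into 1 closed loop(s), length Σ = 13.736987

segments=18 loops=1 length=13.737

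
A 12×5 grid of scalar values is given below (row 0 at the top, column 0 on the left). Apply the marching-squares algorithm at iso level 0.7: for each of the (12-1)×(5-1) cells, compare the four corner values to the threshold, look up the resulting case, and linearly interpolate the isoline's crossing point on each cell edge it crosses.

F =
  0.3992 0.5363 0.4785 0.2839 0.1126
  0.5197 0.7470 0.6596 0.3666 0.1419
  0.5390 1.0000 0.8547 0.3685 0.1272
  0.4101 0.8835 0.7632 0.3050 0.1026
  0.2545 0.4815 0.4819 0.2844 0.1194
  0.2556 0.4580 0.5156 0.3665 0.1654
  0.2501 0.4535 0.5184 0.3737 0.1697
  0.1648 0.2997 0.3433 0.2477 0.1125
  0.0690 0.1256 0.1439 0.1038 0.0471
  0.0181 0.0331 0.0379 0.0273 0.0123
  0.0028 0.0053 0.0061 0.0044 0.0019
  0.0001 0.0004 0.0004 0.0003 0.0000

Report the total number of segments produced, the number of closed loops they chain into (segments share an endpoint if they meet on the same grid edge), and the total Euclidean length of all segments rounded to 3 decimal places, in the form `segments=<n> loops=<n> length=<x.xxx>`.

cell (0,0): code 0100 → (0.777,1.000)–(1.000,0.793)
cell (0,1): code 1000 → (1.000,1.538)–(0.777,1.000)
cell (1,0): code 0110 → (1.000,0.793)–(2.000,0.349)
cell (1,1): code 1101 → (1.207,2.000)–(1.000,1.538)
cell (1,2): code 1000 → (2.000,2.318)–(1.207,2.000)
cell (2,0): code 0110 → (2.000,0.349)–(3.000,0.612)
cell (2,2): code 1001 → (3.000,2.138)–(2.000,2.318)
cell (3,0): code 0010 → (3.000,0.612)–(3.456,1.000)
cell (3,1): code 0011 → (3.456,1.000)–(3.225,2.000)
cell (3,2): code 0001 → (3.225,2.000)–(3.000,2.138)
total: 10 segments, chained into 1 closed loop(s), length Σ = 7.280514

segments=10 loops=1 length=7.281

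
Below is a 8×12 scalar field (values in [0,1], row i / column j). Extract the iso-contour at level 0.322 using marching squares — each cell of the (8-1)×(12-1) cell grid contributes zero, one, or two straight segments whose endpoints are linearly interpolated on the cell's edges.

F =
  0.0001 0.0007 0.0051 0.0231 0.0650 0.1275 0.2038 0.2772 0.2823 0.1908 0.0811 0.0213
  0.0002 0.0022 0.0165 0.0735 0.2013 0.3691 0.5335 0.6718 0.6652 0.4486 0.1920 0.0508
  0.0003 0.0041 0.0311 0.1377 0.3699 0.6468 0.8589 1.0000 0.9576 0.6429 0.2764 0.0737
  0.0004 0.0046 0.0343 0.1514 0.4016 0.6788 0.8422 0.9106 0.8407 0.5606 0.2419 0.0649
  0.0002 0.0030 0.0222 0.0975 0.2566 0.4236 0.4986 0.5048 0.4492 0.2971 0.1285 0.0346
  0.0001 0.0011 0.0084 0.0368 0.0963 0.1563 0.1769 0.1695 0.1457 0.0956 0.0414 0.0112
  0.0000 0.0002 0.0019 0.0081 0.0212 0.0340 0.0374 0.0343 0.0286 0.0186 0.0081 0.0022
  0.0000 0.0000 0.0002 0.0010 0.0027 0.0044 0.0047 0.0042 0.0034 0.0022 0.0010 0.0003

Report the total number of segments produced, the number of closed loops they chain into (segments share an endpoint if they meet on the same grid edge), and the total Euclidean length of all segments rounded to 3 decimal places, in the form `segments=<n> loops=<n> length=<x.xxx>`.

cell (0,4): code 0100 → (0.805,5.000)–(1.000,4.719)
cell (0,5): code 1100 → (0.359,6.000)–(0.805,5.000)
cell (0,6): code 1100 → (0.114,7.000)–(0.359,6.000)
cell (0,7): code 1100 → (0.104,8.000)–(0.114,7.000)
cell (0,8): code 1100 → (0.509,9.000)–(0.104,8.000)
cell (0,9): code 1000 → (1.000,9.493)–(0.509,9.000)
cell (1,3): code 0100 → (1.716,4.000)–(2.000,3.794)
cell (1,4): code 1110 → (1.000,4.719)–(1.716,4.000)
cell (1,9): code 1001 → (2.000,9.876)–(1.000,9.493)
cell (2,3): code 0110 → (2.000,3.794)–(3.000,3.682)
cell (2,9): code 1001 → (3.000,9.749)–(2.000,9.876)
cell (3,3): code 0010 → (3.000,3.682)–(3.549,4.000)
cell (3,4): code 0111 → (3.549,4.000)–(4.000,4.392)
cell (3,8): code 1011 → (4.000,8.836)–(3.906,9.000)
cell (3,9): code 0001 → (3.906,9.000)–(3.000,9.749)
cell (4,4): code 0010 → (4.000,4.392)–(4.380,5.000)
cell (4,5): code 0011 → (4.380,5.000)–(4.549,6.000)
cell (4,6): code 0011 → (4.549,6.000)–(4.545,7.000)
cell (4,7): code 0011 → (4.545,7.000)–(4.419,8.000)
cell (4,8): code 0001 → (4.419,8.000)–(4.000,8.836)
total: 20 segments, chained into 1 closed loop(s), length Σ = 16.963030

segments=20 loops=1 length=16.963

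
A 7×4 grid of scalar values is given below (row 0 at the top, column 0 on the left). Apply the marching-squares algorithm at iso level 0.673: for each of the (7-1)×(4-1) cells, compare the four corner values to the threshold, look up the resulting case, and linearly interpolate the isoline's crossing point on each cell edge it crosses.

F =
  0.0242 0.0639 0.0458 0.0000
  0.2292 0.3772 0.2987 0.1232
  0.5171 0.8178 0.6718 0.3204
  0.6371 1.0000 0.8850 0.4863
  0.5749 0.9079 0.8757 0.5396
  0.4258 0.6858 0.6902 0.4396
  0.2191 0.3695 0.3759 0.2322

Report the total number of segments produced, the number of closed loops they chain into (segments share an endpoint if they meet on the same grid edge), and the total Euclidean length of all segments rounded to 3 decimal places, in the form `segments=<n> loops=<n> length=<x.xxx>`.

cell (1,0): code 0100 → (1.671,1.000)–(2.000,0.518)
cell (1,1): code 1000 → (2.000,1.992)–(1.671,1.000)
cell (2,0): code 0110 → (2.000,0.518)–(3.000,0.099)
cell (2,1): code 1101 → (2.006,2.000)–(2.000,1.992)
cell (2,2): code 1000 → (3.000,2.532)–(2.006,2.000)
cell (3,0): code 0110 → (3.000,0.099)–(4.000,0.295)
cell (3,2): code 1001 → (4.000,2.603)–(3.000,2.532)
cell (4,0): code 0110 → (4.000,0.295)–(5.000,0.951)
cell (4,2): code 1001 → (5.000,2.069)–(4.000,2.603)
cell (5,0): code 0010 → (5.000,0.951)–(5.040,1.000)
cell (5,1): code 0011 → (5.040,1.000)–(5.055,2.000)
cell (5,2): code 0001 → (5.055,2.000)–(5.000,2.069)
total: 12 segments, chained into 1 closed loop(s), length Σ = 9.352871

segments=12 loops=1 length=9.353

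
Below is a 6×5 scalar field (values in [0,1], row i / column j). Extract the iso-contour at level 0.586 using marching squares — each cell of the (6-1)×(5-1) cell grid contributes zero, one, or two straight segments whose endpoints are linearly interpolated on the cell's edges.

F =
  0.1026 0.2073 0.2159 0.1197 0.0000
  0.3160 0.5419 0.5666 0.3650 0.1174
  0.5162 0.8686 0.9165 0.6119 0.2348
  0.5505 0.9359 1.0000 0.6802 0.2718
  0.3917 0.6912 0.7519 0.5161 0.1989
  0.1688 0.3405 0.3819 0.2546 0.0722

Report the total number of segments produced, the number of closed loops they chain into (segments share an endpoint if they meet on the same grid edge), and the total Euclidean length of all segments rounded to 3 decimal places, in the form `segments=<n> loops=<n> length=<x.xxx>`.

cell (1,0): code 0100 → (1.135,1.000)–(2.000,0.198)
cell (1,1): code 1100 → (1.055,2.000)–(1.135,1.000)
cell (1,2): code 1100 → (1.895,3.000)–(1.055,2.000)
cell (1,3): code 1000 → (2.000,3.069)–(1.895,3.000)
cell (2,0): code 0110 → (2.000,0.198)–(3.000,0.092)
cell (2,3): code 1001 → (3.000,3.231)–(2.000,3.069)
cell (3,0): code 0110 → (3.000,0.092)–(4.000,0.649)
cell (3,2): code 1011 → (4.000,2.704)–(3.574,3.000)
cell (3,3): code 0001 → (3.574,3.000)–(3.000,3.231)
cell (4,0): code 0010 → (4.000,0.649)–(4.300,1.000)
cell (4,1): code 0011 → (4.300,1.000)–(4.448,2.000)
cell (4,2): code 0001 → (4.448,2.000)–(4.000,2.704)
total: 12 segments, chained into 1 closed loop(s), length Σ = 10.221732

segments=12 loops=1 length=10.222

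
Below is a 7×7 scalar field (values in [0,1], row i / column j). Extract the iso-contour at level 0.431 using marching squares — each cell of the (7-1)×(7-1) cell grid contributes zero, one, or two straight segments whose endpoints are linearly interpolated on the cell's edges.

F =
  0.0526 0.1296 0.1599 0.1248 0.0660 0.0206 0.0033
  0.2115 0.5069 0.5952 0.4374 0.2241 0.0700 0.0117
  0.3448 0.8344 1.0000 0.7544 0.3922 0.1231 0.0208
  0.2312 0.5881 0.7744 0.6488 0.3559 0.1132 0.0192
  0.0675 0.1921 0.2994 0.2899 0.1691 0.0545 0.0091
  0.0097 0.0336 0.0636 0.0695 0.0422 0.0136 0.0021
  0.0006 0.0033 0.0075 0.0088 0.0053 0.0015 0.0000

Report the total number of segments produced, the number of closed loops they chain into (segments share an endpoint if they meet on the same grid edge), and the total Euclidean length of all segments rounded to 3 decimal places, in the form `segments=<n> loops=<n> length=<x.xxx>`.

segments=12 loops=1 length=10.603

cell (0,0): code 0100 → (0.799,1.000)–(1.000,0.743)
cell (0,1): code 1100 → (0.623,2.000)–(0.799,1.000)
cell (0,2): code 1100 → (0.980,3.000)–(0.623,2.000)
cell (0,3): code 1000 → (1.000,3.030)–(0.980,3.000)
cell (1,0): code 0110 → (1.000,0.743)–(2.000,0.176)
cell (1,3): code 1001 → (2.000,3.893)–(1.000,3.030)
cell (2,0): code 0110 → (2.000,0.176)–(3.000,0.560)
cell (2,3): code 1001 → (3.000,3.744)–(2.000,3.893)
cell (3,0): code 0010 → (3.000,0.560)–(3.397,1.000)
cell (3,1): code 0011 → (3.397,1.000)–(3.723,2.000)
cell (3,2): code 0011 → (3.723,2.000)–(3.607,3.000)
cell (3,3): code 0001 → (3.607,3.000)–(3.000,3.744)
total: 12 segments, chained into 1 closed loop(s), length Σ = 10.603264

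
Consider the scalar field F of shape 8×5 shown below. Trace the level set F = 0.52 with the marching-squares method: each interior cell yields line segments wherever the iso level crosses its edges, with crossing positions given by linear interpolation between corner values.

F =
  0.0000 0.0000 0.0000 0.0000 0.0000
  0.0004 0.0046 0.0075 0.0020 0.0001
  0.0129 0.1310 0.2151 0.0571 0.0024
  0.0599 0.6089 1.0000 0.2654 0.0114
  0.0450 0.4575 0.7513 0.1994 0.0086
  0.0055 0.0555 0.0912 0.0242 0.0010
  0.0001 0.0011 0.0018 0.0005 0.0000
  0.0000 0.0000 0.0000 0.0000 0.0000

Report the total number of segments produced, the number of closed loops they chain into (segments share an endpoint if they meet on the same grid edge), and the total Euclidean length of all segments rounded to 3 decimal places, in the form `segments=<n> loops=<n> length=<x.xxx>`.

segments=8 loops=1 length=5.737

cell (2,0): code 0100 → (2.814,1.000)–(3.000,0.838)
cell (2,1): code 1100 → (2.388,2.000)–(2.814,1.000)
cell (2,2): code 1000 → (3.000,2.653)–(2.388,2.000)
cell (3,0): code 0010 → (3.000,0.838)–(3.587,1.000)
cell (3,1): code 0111 → (3.587,1.000)–(4.000,1.213)
cell (3,2): code 1001 → (4.000,2.419)–(3.000,2.653)
cell (4,1): code 0010 → (4.000,1.213)–(4.350,2.000)
cell (4,2): code 0001 → (4.350,2.000)–(4.000,2.419)
total: 8 segments, chained into 1 closed loop(s), length Σ = 5.736953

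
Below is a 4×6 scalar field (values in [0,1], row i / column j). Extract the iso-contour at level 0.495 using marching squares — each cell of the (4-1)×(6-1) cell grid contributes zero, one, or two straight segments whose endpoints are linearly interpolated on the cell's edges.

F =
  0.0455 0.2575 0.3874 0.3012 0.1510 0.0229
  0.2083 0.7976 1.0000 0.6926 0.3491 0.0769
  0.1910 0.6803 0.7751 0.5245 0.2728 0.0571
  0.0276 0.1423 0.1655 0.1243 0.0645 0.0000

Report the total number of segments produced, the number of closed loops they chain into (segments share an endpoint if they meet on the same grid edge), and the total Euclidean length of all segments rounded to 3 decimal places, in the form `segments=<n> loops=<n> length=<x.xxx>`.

segments=10 loops=1 length=8.447

cell (0,0): code 0100 → (0.440,1.000)–(1.000,0.487)
cell (0,1): code 1100 → (0.176,2.000)–(0.440,1.000)
cell (0,2): code 1100 → (0.495,3.000)–(0.176,2.000)
cell (0,3): code 1000 → (1.000,3.575)–(0.495,3.000)
cell (1,0): code 0110 → (1.000,0.487)–(2.000,0.621)
cell (1,3): code 1001 → (2.000,3.117)–(1.000,3.575)
cell (2,0): code 0010 → (2.000,0.621)–(2.344,1.000)
cell (2,1): code 0011 → (2.344,1.000)–(2.459,2.000)
cell (2,2): code 0011 → (2.459,2.000)–(2.074,3.000)
cell (2,3): code 0001 → (2.074,3.000)–(2.000,3.117)
total: 10 segments, chained into 1 closed loop(s), length Σ = 8.447181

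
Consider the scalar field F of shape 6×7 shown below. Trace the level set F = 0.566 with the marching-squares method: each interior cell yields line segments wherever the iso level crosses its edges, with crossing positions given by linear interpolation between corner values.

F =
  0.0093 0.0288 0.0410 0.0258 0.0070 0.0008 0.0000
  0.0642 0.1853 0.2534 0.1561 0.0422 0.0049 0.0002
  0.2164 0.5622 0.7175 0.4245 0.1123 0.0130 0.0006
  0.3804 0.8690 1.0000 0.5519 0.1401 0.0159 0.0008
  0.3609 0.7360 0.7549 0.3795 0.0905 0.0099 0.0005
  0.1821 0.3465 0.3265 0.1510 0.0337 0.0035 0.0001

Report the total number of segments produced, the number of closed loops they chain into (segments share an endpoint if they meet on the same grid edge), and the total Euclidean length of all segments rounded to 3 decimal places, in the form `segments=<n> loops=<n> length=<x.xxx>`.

cell (1,1): code 0100 → (1.674,2.000)–(2.000,1.024)
cell (1,2): code 1000 → (2.000,2.517)–(1.674,2.000)
cell (2,0): code 0100 → (2.012,1.000)–(3.000,0.380)
cell (2,1): code 1110 → (2.000,1.024)–(2.012,1.000)
cell (2,2): code 1001 → (3.000,2.969)–(2.000,2.517)
cell (3,0): code 0110 → (3.000,0.380)–(4.000,0.547)
cell (3,2): code 1001 → (4.000,2.503)–(3.000,2.969)
cell (4,0): code 0010 → (4.000,0.547)–(4.436,1.000)
cell (4,1): code 0011 → (4.436,1.000)–(4.441,2.000)
cell (4,2): code 0001 → (4.441,2.000)–(4.000,2.503)
total: 10 segments, chained into 1 closed loop(s), length Σ = 8.346048

segments=10 loops=1 length=8.346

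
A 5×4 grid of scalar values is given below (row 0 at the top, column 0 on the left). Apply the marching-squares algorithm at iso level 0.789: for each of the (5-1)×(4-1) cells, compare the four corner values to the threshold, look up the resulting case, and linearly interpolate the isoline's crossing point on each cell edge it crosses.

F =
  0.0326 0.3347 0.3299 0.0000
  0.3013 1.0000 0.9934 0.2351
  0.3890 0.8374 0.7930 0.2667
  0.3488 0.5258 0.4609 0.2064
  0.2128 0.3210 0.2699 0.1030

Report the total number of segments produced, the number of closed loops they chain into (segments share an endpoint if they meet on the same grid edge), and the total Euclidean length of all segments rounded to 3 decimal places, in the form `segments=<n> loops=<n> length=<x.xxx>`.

cell (0,0): code 0100 → (0.683,1.000)–(1.000,0.698)
cell (0,1): code 1100 → (0.692,2.000)–(0.683,1.000)
cell (0,2): code 1000 → (1.000,2.270)–(0.692,2.000)
cell (1,0): code 0110 → (1.000,0.698)–(2.000,0.892)
cell (1,2): code 1001 → (2.000,2.008)–(1.000,2.270)
cell (2,0): code 0010 → (2.000,0.892)–(2.155,1.000)
cell (2,1): code 0011 → (2.155,1.000)–(2.012,2.000)
cell (2,2): code 0001 → (2.012,2.000)–(2.000,2.008)
total: 8 segments, chained into 1 closed loop(s), length Σ = 5.113309

segments=8 loops=1 length=5.113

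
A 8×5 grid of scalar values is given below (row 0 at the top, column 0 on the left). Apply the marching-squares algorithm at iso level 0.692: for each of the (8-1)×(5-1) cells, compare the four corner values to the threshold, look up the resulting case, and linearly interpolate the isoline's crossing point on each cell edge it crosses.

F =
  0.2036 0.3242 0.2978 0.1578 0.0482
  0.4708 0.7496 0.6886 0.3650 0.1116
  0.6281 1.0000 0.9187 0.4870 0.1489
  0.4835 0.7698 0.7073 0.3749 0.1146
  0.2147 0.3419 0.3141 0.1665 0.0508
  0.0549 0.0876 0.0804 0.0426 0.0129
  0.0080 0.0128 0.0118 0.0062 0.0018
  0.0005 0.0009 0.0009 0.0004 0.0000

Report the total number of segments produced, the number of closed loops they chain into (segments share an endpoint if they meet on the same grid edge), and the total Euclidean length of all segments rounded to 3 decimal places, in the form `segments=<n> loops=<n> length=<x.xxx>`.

cell (0,0): code 0100 → (0.865,1.000)–(1.000,0.793)
cell (0,1): code 1000 → (1.000,1.944)–(0.865,1.000)
cell (1,0): code 0110 → (1.000,0.793)–(2.000,0.172)
cell (1,1): code 1101 → (1.015,2.000)–(1.000,1.944)
cell (1,2): code 1000 → (2.000,2.525)–(1.015,2.000)
cell (2,0): code 0110 → (2.000,0.172)–(3.000,0.728)
cell (2,2): code 1001 → (3.000,2.046)–(2.000,2.525)
cell (3,0): code 0010 → (3.000,0.728)–(3.182,1.000)
cell (3,1): code 0011 → (3.182,1.000)–(3.039,2.000)
cell (3,2): code 0001 → (3.039,2.000)–(3.000,2.046)
total: 10 segments, chained into 1 closed loop(s), length Σ = 7.203100

segments=10 loops=1 length=7.203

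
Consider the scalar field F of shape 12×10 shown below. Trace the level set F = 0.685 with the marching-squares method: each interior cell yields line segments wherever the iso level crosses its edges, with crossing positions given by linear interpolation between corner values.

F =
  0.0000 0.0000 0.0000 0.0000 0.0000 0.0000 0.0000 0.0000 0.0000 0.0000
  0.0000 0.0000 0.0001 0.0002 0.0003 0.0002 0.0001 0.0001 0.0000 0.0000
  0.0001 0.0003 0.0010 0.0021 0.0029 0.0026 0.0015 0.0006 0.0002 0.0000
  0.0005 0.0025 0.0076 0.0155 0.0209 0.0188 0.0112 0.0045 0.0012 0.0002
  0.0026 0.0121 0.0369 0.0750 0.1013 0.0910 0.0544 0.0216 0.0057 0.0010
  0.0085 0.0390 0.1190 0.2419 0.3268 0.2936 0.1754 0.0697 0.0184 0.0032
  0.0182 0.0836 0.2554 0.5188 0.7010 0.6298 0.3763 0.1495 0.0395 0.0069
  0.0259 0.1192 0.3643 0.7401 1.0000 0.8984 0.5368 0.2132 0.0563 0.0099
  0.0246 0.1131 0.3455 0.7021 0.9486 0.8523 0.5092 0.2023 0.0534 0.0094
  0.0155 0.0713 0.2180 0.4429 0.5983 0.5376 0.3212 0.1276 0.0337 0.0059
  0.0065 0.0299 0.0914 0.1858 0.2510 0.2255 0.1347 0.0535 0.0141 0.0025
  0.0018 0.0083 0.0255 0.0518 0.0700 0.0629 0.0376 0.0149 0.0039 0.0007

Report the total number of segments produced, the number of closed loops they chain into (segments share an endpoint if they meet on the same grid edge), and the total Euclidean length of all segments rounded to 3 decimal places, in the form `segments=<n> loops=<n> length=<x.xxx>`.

cell (5,3): code 0100 → (5.957,4.000)–(6.000,3.912)
cell (5,4): code 1000 → (6.000,4.225)–(5.957,4.000)
cell (6,2): code 0100 → (6.751,3.000)–(7.000,2.853)
cell (6,3): code 1110 → (6.000,3.912)–(6.751,3.000)
cell (6,4): code 1101 → (6.206,5.000)–(6.000,4.225)
cell (6,5): code 1000 → (7.000,5.590)–(6.206,5.000)
cell (7,2): code 0110 → (7.000,2.853)–(8.000,2.952)
cell (7,5): code 1001 → (8.000,5.488)–(7.000,5.590)
cell (8,2): code 0010 → (8.000,2.952)–(8.066,3.000)
cell (8,3): code 0011 → (8.066,3.000)–(8.752,4.000)
cell (8,4): code 0011 → (8.752,4.000)–(8.532,5.000)
cell (8,5): code 0001 → (8.532,5.000)–(8.000,5.488)
total: 12 segments, chained into 1 closed loop(s), length Σ = 8.638808

segments=12 loops=1 length=8.639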